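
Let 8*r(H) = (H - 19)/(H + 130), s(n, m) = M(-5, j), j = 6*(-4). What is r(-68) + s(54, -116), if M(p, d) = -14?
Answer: -7031/496 ≈ -14.175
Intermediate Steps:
j = -24
s(n, m) = -14
r(H) = (-19 + H)/(8*(130 + H)) (r(H) = ((H - 19)/(H + 130))/8 = ((-19 + H)/(130 + H))/8 = (-19 + H)/(8*(130 + H)))
r(-68) + s(54, -116) = (-19 - 68)/(8*(130 - 68)) - 14 = (⅛)*(-87)/62 - 14 = (⅛)*(1/62)*(-87) - 14 = -87/496 - 14 = -7031/496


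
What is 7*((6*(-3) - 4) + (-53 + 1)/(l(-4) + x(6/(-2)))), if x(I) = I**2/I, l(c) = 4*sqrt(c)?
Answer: -10150/73 + 2912*I/73 ≈ -139.04 + 39.89*I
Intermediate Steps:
x(I) = I
7*((6*(-3) - 4) + (-53 + 1)/(l(-4) + x(6/(-2)))) = 7*((6*(-3) - 4) + (-53 + 1)/(4*sqrt(-4) + 6/(-2))) = 7*((-18 - 4) - 52/(4*(2*I) + 6*(-1/2))) = 7*(-22 - 52/(8*I - 3)) = 7*(-22 - 52*(-3 - 8*I)/73) = -154 - 364*(-3 - 8*I)/73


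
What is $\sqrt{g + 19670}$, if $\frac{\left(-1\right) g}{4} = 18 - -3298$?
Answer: $\sqrt{6406} \approx 80.037$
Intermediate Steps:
$g = -13264$ ($g = - 4 \left(18 - -3298\right) = - 4 \left(18 + 3298\right) = \left(-4\right) 3316 = -13264$)
$\sqrt{g + 19670} = \sqrt{-13264 + 19670} = \sqrt{6406}$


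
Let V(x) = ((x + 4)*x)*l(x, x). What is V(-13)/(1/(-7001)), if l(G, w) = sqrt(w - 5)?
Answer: -2457351*I*sqrt(2) ≈ -3.4752e+6*I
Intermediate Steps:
l(G, w) = sqrt(-5 + w)
V(x) = x*sqrt(-5 + x)*(4 + x) (V(x) = ((x + 4)*x)*sqrt(-5 + x) = ((4 + x)*x)*sqrt(-5 + x) = (x*(4 + x))*sqrt(-5 + x) = x*sqrt(-5 + x)*(4 + x))
V(-13)/(1/(-7001)) = (-13*sqrt(-5 - 13)*(4 - 13))/(1/(-7001)) = (-13*sqrt(-18)*(-9))/(-1/7001) = -13*3*I*sqrt(2)*(-9)*(-7001) = (351*I*sqrt(2))*(-7001) = -2457351*I*sqrt(2)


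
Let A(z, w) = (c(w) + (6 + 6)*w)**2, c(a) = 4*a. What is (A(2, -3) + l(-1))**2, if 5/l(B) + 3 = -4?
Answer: 259951129/49 ≈ 5.3051e+6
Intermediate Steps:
l(B) = -5/7 (l(B) = 5/(-3 - 4) = 5/(-7) = 5*(-1/7) = -5/7)
A(z, w) = 256*w**2 (A(z, w) = (4*w + (6 + 6)*w)**2 = (4*w + 12*w)**2 = (16*w)**2 = 256*w**2)
(A(2, -3) + l(-1))**2 = (256*(-3)**2 - 5/7)**2 = (256*9 - 5/7)**2 = (2304 - 5/7)**2 = (16123/7)**2 = 259951129/49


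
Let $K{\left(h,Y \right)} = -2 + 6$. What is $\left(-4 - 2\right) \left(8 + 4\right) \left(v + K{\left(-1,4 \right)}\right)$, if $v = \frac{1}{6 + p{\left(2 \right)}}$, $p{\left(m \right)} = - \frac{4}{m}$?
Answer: $-306$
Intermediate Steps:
$K{\left(h,Y \right)} = 4$
$v = \frac{1}{4}$ ($v = \frac{1}{6 - \frac{4}{2}} = \frac{1}{6 - 2} = \frac{1}{4} \approx 0.25$)
$\left(-4 - 2\right) \left(8 + 4\right) \left(v + K{\left(-1,4 \right)}\right) = \left(-4 - 2\right) \left(8 + 4\right) \left(\frac{1}{4} + 4\right) = \left(-6\right) 12 \cdot \frac{17}{4} = \left(-72\right) \frac{17}{4} = -306$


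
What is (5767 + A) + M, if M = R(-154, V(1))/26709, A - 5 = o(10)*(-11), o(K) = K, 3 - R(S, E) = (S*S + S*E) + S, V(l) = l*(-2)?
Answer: 5213879/921 ≈ 5661.1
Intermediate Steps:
V(l) = -2*l
R(S, E) = 3 - S - S² - E*S (R(S, E) = 3 - ((S*S + S*E) + S) = 3 - ((S² + E*S) + S) = 3 - (S + S² + E*S) = 3 + (-S - S² - E*S) = 3 - S - S² - E*S)
A = -105 (A = 5 + 10*(-11) = 5 - 110 = -105)
M = -823/921 (M = (3 - 1*(-154) - 1*(-154)² - 1*(-2*1)*(-154))/26709 = (3 + 154 - 1*23716 - 1*(-2)*(-154))*(1/26709) = (3 + 154 - 23716 - 308)*(1/26709) = -23867*1/26709 = -823/921 ≈ -0.89359)
(5767 + A) + M = (5767 - 105) - 823/921 = 5662 - 823/921 = 5213879/921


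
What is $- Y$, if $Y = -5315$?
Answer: $5315$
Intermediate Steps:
$- Y = \left(-1\right) \left(-5315\right) = 5315$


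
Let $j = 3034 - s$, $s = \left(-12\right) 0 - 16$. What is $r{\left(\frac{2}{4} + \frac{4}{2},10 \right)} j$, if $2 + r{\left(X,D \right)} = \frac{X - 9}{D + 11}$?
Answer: $- \frac{147925}{21} \approx -7044.0$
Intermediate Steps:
$s = -16$ ($s = 0 - 16 = -16$)
$r{\left(X,D \right)} = -2 + \frac{-9 + X}{11 + D}$ ($r{\left(X,D \right)} = -2 + \frac{X - 9}{D + 11} = -2 + \frac{-9 + X}{11 + D}$)
$j = 3050$ ($j = 3034 - -16 = 3034 + 16 = 3050$)
$r{\left(\frac{2}{4} + \frac{4}{2},10 \right)} j = \frac{-31 + \left(\frac{2}{4} + \frac{4}{2}\right) - 20}{11 + 10} \cdot 3050 = \frac{-31 + \left(2 \cdot \frac{1}{4} + 4 \cdot \frac{1}{2}\right) - 20}{21} \cdot 3050 = \frac{-31 + \left(\frac{1}{2} + 2\right) - 20}{21} \cdot 3050 = \frac{-31 + \frac{5}{2} - 20}{21} \cdot 3050 = \frac{1}{21} \left(- \frac{97}{2}\right) 3050 = \left(- \frac{97}{42}\right) 3050 = - \frac{147925}{21}$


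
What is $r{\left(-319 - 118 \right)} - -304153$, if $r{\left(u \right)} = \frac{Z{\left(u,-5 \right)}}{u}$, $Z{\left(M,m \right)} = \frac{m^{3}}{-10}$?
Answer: $\frac{265829697}{874} \approx 3.0415 \cdot 10^{5}$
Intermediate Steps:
$Z{\left(M,m \right)} = - \frac{m^{3}}{10}$ ($Z{\left(M,m \right)} = m^{3} \left(- \frac{1}{10}\right) = - \frac{m^{3}}{10}$)
$r{\left(u \right)} = \frac{25}{2 u}$ ($r{\left(u \right)} = \frac{\left(- \frac{1}{10}\right) \left(-5\right)^{3}}{u} = \frac{\left(- \frac{1}{10}\right) \left(-125\right)}{u} = \frac{25}{2 u}$)
$r{\left(-319 - 118 \right)} - -304153 = \frac{25}{2 \left(-319 - 118\right)} - -304153 = \frac{25}{2 \left(-319 - 118\right)} + 304153 = \frac{25}{2 \left(-437\right)} + 304153 = \frac{25}{2} \left(- \frac{1}{437}\right) + 304153 = - \frac{25}{874} + 304153 = \frac{265829697}{874}$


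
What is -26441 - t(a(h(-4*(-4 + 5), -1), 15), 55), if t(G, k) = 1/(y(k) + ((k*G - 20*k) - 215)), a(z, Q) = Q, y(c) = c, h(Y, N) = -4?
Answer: -11501834/435 ≈ -26441.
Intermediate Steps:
t(G, k) = 1/(-215 - 19*k + G*k) (t(G, k) = 1/(k + ((k*G - 20*k) - 215)) = 1/(k + ((G*k - 20*k) - 215)) = 1/(k + ((-20*k + G*k) - 215)) = 1/(k + (-215 - 20*k + G*k)) = 1/(-215 - 19*k + G*k))
-26441 - t(a(h(-4*(-4 + 5), -1), 15), 55) = -26441 - 1/(-215 - 19*55 + 15*55) = -26441 - 1/(-215 - 1045 + 825) = -26441 - 1/(-435) = -26441 - 1*(-1/435) = -26441 + 1/435 = -11501834/435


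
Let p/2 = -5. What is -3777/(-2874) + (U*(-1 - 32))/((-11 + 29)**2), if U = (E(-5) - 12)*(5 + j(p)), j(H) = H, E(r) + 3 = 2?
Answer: -274499/51732 ≈ -5.3062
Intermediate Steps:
p = -10 (p = 2*(-5) = -10)
E(r) = -1 (E(r) = -3 + 2 = -1)
U = 65 (U = (-1 - 12)*(5 - 10) = -13*(-5) = 65)
-3777/(-2874) + (U*(-1 - 32))/((-11 + 29)**2) = -3777/(-2874) + (65*(-1 - 32))/((-11 + 29)**2) = -3777*(-1/2874) + (65*(-33))/(18**2) = 1259/958 - 2145/324 = 1259/958 - 2145*1/324 = 1259/958 - 715/108 = -274499/51732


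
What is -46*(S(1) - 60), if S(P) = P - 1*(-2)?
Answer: 2622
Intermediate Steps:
S(P) = 2 + P (S(P) = P + 2 = 2 + P)
-46*(S(1) - 60) = -46*((2 + 1) - 60) = -46*(3 - 60) = -46*(-57) = 2622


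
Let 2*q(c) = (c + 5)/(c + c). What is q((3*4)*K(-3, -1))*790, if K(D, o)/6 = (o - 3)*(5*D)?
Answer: 341675/1728 ≈ 197.73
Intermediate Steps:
K(D, o) = 30*D*(-3 + o) (K(D, o) = 6*((o - 3)*(5*D)) = 6*((-3 + o)*(5*D)) = 6*(5*D*(-3 + o)) = 30*D*(-3 + o))
q(c) = (5 + c)/(4*c) (q(c) = ((c + 5)/(c + c))/2 = ((5 + c)/((2*c)))/2 = ((5 + c)*(1/(2*c)))/2 = ((5 + c)/(2*c))/2 = (5 + c)/(4*c))
q((3*4)*K(-3, -1))*790 = ((5 + (3*4)*(30*(-3)*(-3 - 1)))/(4*(((3*4)*(30*(-3)*(-3 - 1))))))*790 = ((5 + 12*(30*(-3)*(-4)))/(4*((12*(30*(-3)*(-4))))))*790 = ((5 + 12*360)/(4*((12*360))))*790 = ((¼)*(5 + 4320)/4320)*790 = ((¼)*(1/4320)*4325)*790 = (865/3456)*790 = 341675/1728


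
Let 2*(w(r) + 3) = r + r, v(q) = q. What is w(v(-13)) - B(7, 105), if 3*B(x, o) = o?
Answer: -51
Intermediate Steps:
B(x, o) = o/3
w(r) = -3 + r (w(r) = -3 + (r + r)/2 = -3 + (2*r)/2 = -3 + r)
w(v(-13)) - B(7, 105) = (-3 - 13) - 105/3 = -16 - 1*35 = -16 - 35 = -51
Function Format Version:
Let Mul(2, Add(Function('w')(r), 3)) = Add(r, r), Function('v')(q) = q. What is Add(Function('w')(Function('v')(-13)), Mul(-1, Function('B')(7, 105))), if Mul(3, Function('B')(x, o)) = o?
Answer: -51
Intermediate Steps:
Function('B')(x, o) = Mul(Rational(1, 3), o)
Function('w')(r) = Add(-3, r) (Function('w')(r) = Add(-3, Mul(Rational(1, 2), Add(r, r))) = Add(-3, Mul(Rational(1, 2), Mul(2, r))) = Add(-3, r))
Add(Function('w')(Function('v')(-13)), Mul(-1, Function('B')(7, 105))) = Add(Add(-3, -13), Mul(-1, Mul(Rational(1, 3), 105))) = Add(-16, Mul(-1, 35)) = Add(-16, -35) = -51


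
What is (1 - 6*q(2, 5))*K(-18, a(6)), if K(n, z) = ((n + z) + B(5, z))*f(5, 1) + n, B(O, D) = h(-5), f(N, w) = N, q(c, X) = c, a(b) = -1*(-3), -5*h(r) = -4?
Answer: 979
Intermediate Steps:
h(r) = ⅘ (h(r) = -⅕*(-4) = ⅘)
a(b) = 3
B(O, D) = ⅘
K(n, z) = 4 + 5*z + 6*n (K(n, z) = ((n + z) + ⅘)*5 + n = (⅘ + n + z)*5 + n = (4 + 5*n + 5*z) + n = 4 + 5*z + 6*n)
(1 - 6*q(2, 5))*K(-18, a(6)) = (1 - 6*2)*(4 + 5*3 + 6*(-18)) = (1 - 12)*(4 + 15 - 108) = -11*(-89) = 979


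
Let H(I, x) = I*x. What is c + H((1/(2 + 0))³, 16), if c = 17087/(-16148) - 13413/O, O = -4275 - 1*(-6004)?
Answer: -190296763/27919892 ≈ -6.8158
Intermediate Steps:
O = 1729 (O = -4275 + 6004 = 1729)
c = -246136547/27919892 (c = 17087/(-16148) - 13413/1729 = 17087*(-1/16148) - 13413*1/1729 = -17087/16148 - 13413/1729 = -246136547/27919892 ≈ -8.8158)
c + H((1/(2 + 0))³, 16) = -246136547/27919892 + (1/(2 + 0))³*16 = -246136547/27919892 + (1/2)³*16 = -246136547/27919892 + (½)³*16 = -246136547/27919892 + (⅛)*16 = -246136547/27919892 + 2 = -190296763/27919892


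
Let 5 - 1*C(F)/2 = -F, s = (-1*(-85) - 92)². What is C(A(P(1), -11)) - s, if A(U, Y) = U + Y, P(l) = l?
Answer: -59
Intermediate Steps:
s = 49 (s = (85 - 92)² = (-7)² = 49)
C(F) = 10 + 2*F (C(F) = 10 - (-2)*F = 10 + 2*F)
C(A(P(1), -11)) - s = (10 + 2*(1 - 11)) - 1*49 = (10 + 2*(-10)) - 49 = (10 - 20) - 49 = -10 - 49 = -59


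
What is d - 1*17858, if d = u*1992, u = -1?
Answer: -19850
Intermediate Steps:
d = -1992 (d = -1*1992 = -1992)
d - 1*17858 = -1992 - 1*17858 = -1992 - 17858 = -19850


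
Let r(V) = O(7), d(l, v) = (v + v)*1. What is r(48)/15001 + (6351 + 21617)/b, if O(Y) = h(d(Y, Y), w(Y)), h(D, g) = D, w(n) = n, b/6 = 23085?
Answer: 1584538/7811235 ≈ 0.20285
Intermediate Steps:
d(l, v) = 2*v (d(l, v) = (2*v)*1 = 2*v)
b = 138510 (b = 6*23085 = 138510)
O(Y) = 2*Y
r(V) = 14 (r(V) = 2*7 = 14)
r(48)/15001 + (6351 + 21617)/b = 14/15001 + (6351 + 21617)/138510 = 14*(1/15001) + 27968*(1/138510) = 2/2143 + 736/3645 = 1584538/7811235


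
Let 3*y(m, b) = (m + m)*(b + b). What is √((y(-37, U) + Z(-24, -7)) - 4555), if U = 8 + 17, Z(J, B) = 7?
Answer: 8*I*√813/3 ≈ 76.035*I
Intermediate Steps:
U = 25
y(m, b) = 4*b*m/3 (y(m, b) = ((m + m)*(b + b))/3 = ((2*m)*(2*b))/3 = (4*b*m)/3 = 4*b*m/3)
√((y(-37, U) + Z(-24, -7)) - 4555) = √(((4/3)*25*(-37) + 7) - 4555) = √((-3700/3 + 7) - 4555) = √(-3679/3 - 4555) = √(-17344/3) = 8*I*√813/3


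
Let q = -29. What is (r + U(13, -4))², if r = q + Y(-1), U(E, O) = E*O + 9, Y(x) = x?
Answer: 5329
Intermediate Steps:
U(E, O) = 9 + E*O
r = -30 (r = -29 - 1 = -30)
(r + U(13, -4))² = (-30 + (9 + 13*(-4)))² = (-30 + (9 - 52))² = (-30 - 43)² = (-73)² = 5329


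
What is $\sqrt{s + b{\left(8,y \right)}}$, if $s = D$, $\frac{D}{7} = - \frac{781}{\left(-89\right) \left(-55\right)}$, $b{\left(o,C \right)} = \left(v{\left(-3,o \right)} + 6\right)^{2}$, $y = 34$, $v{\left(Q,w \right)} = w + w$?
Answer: $\frac{\sqrt{95622935}}{445} \approx 21.975$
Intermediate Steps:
$v{\left(Q,w \right)} = 2 w$
$b{\left(o,C \right)} = \left(6 + 2 o\right)^{2}$ ($b{\left(o,C \right)} = \left(2 o + 6\right)^{2} = \left(6 + 2 o\right)^{2}$)
$D = - \frac{497}{445}$ ($D = 7 \left(- \frac{781}{\left(-89\right) \left(-55\right)}\right) = 7 \left(- \frac{781}{4895}\right) = 7 \left(\left(-781\right) \frac{1}{4895}\right) = 7 \left(- \frac{71}{445}\right) = - \frac{497}{445} \approx -1.1169$)
$s = - \frac{497}{445} \approx -1.1169$
$\sqrt{s + b{\left(8,y \right)}} = \sqrt{- \frac{497}{445} + 4 \left(3 + 8\right)^{2}} = \sqrt{- \frac{497}{445} + 4 \cdot 11^{2}} = \sqrt{- \frac{497}{445} + 4 \cdot 121} = \sqrt{- \frac{497}{445} + 484} = \sqrt{\frac{214883}{445}} = \frac{\sqrt{95622935}}{445}$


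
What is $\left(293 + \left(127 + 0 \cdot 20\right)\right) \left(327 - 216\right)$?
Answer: $46620$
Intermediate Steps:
$\left(293 + \left(127 + 0 \cdot 20\right)\right) \left(327 - 216\right) = \left(293 + \left(127 + 0\right)\right) 111 = \left(293 + 127\right) 111 = 420 \cdot 111 = 46620$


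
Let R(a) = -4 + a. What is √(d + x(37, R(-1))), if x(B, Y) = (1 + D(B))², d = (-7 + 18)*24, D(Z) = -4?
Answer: √273 ≈ 16.523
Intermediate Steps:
d = 264 (d = 11*24 = 264)
x(B, Y) = 9 (x(B, Y) = (1 - 4)² = (-3)² = 9)
√(d + x(37, R(-1))) = √(264 + 9) = √273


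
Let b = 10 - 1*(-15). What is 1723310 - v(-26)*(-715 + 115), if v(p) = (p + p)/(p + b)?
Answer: 1754510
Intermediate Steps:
b = 25 (b = 10 + 15 = 25)
v(p) = 2*p/(25 + p) (v(p) = (p + p)/(p + 25) = (2*p)/(25 + p) = 2*p/(25 + p))
1723310 - v(-26)*(-715 + 115) = 1723310 - 2*(-26)/(25 - 26)*(-715 + 115) = 1723310 - 2*(-26)/(-1)*(-600) = 1723310 - 2*(-26)*(-1)*(-600) = 1723310 - 52*(-600) = 1723310 - 1*(-31200) = 1723310 + 31200 = 1754510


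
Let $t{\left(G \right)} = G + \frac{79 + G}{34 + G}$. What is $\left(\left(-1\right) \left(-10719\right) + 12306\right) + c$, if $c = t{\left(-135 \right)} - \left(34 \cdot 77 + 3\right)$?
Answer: $\frac{2047225}{101} \approx 20270.0$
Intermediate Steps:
$t{\left(G \right)} = G + \frac{79 + G}{34 + G}$
$c = - \frac{278300}{101}$ ($c = \frac{79 + \left(-135\right)^{2} + 35 \left(-135\right)}{34 - 135} - \left(34 \cdot 77 + 3\right) = \frac{79 + 18225 - 4725}{-101} - \left(2618 + 3\right) = \left(- \frac{1}{101}\right) 13579 - 2621 = - \frac{13579}{101} - 2621 = - \frac{278300}{101} \approx -2755.4$)
$\left(\left(-1\right) \left(-10719\right) + 12306\right) + c = \left(\left(-1\right) \left(-10719\right) + 12306\right) - \frac{278300}{101} = \left(10719 + 12306\right) - \frac{278300}{101} = 23025 - \frac{278300}{101} = \frac{2047225}{101}$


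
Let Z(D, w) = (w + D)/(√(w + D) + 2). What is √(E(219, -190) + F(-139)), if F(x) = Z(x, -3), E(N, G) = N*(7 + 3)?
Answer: √(2190 - 142/(2 + I*√142)) ≈ 46.777 + 0.1239*I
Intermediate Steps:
E(N, G) = 10*N (E(N, G) = N*10 = 10*N)
Z(D, w) = (D + w)/(2 + √(D + w)) (Z(D, w) = (D + w)/(√(D + w) + 2) = (D + w)/(2 + √(D + w)))
F(x) = (-3 + x)/(2 + √(-3 + x)) (F(x) = (x - 3)/(2 + √(x - 3)) = (-3 + x)/(2 + √(-3 + x)))
√(E(219, -190) + F(-139)) = √(10*219 + (-3 - 139)/(2 + √(-3 - 139))) = √(2190 - 142/(2 + √(-142))) = √(2190 - 142/(2 + I*√142))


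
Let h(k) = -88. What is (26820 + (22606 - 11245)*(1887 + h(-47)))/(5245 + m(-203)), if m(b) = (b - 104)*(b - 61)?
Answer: 20465259/86293 ≈ 237.16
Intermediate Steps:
m(b) = (-104 + b)*(-61 + b)
(26820 + (22606 - 11245)*(1887 + h(-47)))/(5245 + m(-203)) = (26820 + (22606 - 11245)*(1887 - 88))/(5245 + (6344 + (-203)² - 165*(-203))) = (26820 + 11361*1799)/(5245 + (6344 + 41209 + 33495)) = (26820 + 20438439)/(5245 + 81048) = 20465259/86293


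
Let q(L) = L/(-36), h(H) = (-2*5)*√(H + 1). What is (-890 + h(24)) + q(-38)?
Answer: -16901/18 ≈ -938.94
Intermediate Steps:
h(H) = -10*√(1 + H)
q(L) = -L/36 (q(L) = L*(-1/36) = -L/36)
(-890 + h(24)) + q(-38) = (-890 - 10*√(1 + 24)) - 1/36*(-38) = (-890 - 10*√25) + 19/18 = (-890 - 10*5) + 19/18 = (-890 - 50) + 19/18 = -940 + 19/18 = -16901/18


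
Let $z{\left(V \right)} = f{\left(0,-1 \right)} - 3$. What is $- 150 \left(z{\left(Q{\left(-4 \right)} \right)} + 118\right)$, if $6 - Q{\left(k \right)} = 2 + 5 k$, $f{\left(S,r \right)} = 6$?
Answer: $-18150$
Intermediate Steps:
$Q{\left(k \right)} = 4 - 5 k$ ($Q{\left(k \right)} = 6 - \left(2 + 5 k\right) = 4 - 5 k$)
$z{\left(V \right)} = 3$ ($z{\left(V \right)} = 6 - 3 = 3$)
$- 150 \left(z{\left(Q{\left(-4 \right)} \right)} + 118\right) = - 150 \left(3 + 118\right) = \left(-150\right) 121 = -18150$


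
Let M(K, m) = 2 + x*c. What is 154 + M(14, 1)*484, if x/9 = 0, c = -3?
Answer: 1122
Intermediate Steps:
x = 0 (x = 9*0 = 0)
M(K, m) = 2 (M(K, m) = 2 + 0*(-3) = 2 + 0 = 2)
154 + M(14, 1)*484 = 154 + 2*484 = 154 + 968 = 1122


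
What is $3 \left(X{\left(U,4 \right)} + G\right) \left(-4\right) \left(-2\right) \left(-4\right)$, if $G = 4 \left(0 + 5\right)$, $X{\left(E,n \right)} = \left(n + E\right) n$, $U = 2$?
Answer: $-4224$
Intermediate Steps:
$X{\left(E,n \right)} = n \left(E + n\right)$ ($X{\left(E,n \right)} = \left(E + n\right) n = n \left(E + n\right)$)
$G = 20$ ($G = 4 \cdot 5 = 20$)
$3 \left(X{\left(U,4 \right)} + G\right) \left(-4\right) \left(-2\right) \left(-4\right) = 3 \left(4 \left(2 + 4\right) + 20\right) \left(-4\right) \left(-2\right) \left(-4\right) = 3 \left(4 \cdot 6 + 20\right) 8 \left(-4\right) = 3 \left(24 + 20\right) \left(-32\right) = 3 \cdot 44 \left(-32\right) = 132 \left(-32\right) = -4224$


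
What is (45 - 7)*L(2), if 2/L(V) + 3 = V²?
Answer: 76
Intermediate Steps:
L(V) = 2/(-3 + V²)
(45 - 7)*L(2) = (45 - 7)*(2/(-3 + 2²)) = 38*(2/(-3 + 4)) = 38*(2/1) = 38*(2*1) = 38*2 = 76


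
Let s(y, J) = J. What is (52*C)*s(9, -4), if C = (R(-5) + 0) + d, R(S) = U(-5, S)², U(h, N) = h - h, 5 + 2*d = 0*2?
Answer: 520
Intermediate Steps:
d = -5/2 (d = -5/2 + (0*2)/2 = -5/2 + (½)*0 = -5/2 + 0 = -5/2 ≈ -2.5000)
U(h, N) = 0
R(S) = 0 (R(S) = 0² = 0)
C = -5/2 (C = (0 + 0) - 5/2 = 0 - 5/2 = -5/2 ≈ -2.5000)
(52*C)*s(9, -4) = (52*(-5/2))*(-4) = -130*(-4) = 520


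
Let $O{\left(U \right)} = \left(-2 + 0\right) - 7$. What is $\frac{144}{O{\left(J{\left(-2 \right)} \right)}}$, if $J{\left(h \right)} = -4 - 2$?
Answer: $-16$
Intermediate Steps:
$J{\left(h \right)} = -6$ ($J{\left(h \right)} = -4 - 2 = -6$)
$O{\left(U \right)} = -9$ ($O{\left(U \right)} = -2 - 7 = -9$)
$\frac{144}{O{\left(J{\left(-2 \right)} \right)}} = \frac{144}{-9} = 144 \left(- \frac{1}{9}\right) = -16$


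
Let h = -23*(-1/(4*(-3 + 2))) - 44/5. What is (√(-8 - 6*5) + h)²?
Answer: 69481/400 - 291*I*√38/10 ≈ 173.7 - 179.38*I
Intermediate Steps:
h = -291/20 (h = -23/((-1*(-4))) - 44*⅕ = -23/4 - 44/5 = -291/20 ≈ -14.550)
(√(-8 - 6*5) + h)² = (√(-8 - 6*5) - 291/20)² = (√(-8 - 30) - 291/20)² = (√(-38) - 291/20)² = (I*√38 - 291/20)² = (-291/20 + I*√38)²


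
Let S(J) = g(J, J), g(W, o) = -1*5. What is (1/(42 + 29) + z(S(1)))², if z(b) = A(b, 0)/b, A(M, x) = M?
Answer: 5184/5041 ≈ 1.0284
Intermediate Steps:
g(W, o) = -5
S(J) = -5
z(b) = 1 (z(b) = b/b = 1)
(1/(42 + 29) + z(S(1)))² = (1/(42 + 29) + 1)² = (1/71 + 1)² = (72/71)² = 5184/5041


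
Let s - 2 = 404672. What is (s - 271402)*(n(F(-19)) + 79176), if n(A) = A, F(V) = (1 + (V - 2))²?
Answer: 10605252672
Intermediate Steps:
s = 404674 (s = 2 + 404672 = 404674)
F(V) = (-1 + V)² (F(V) = (1 + (-2 + V))² = (-1 + V)²)
(s - 271402)*(n(F(-19)) + 79176) = (404674 - 271402)*((-1 - 19)² + 79176) = 133272*((-20)² + 79176) = 133272*(400 + 79176) = 133272*79576 = 10605252672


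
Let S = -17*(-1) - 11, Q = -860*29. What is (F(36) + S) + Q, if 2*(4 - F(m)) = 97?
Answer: -49957/2 ≈ -24979.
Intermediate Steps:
Q = -24940
S = 6 (S = 17 - 11 = 6)
F(m) = -89/2 (F(m) = 4 - 1/2*97 = 4 - 97/2 = -89/2)
(F(36) + S) + Q = (-89/2 + 6) - 24940 = -77/2 - 24940 = -49957/2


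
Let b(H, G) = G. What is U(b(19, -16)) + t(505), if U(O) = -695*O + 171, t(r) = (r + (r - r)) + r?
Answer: 12301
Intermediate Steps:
t(r) = 2*r (t(r) = (r + 0) + r = r + r = 2*r)
U(O) = 171 - 695*O
U(b(19, -16)) + t(505) = (171 - 695*(-16)) + 2*505 = (171 + 11120) + 1010 = 11291 + 1010 = 12301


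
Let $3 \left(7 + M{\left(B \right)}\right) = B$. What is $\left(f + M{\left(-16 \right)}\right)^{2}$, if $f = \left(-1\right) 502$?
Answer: $\frac{2380849}{9} \approx 2.6454 \cdot 10^{5}$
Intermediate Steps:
$M{\left(B \right)} = -7 + \frac{B}{3}$
$f = -502$
$\left(f + M{\left(-16 \right)}\right)^{2} = \left(-502 + \left(-7 + \frac{1}{3} \left(-16\right)\right)\right)^{2} = \left(-502 - \frac{37}{3}\right)^{2} = \left(- \frac{1543}{3}\right)^{2} = \frac{2380849}{9}$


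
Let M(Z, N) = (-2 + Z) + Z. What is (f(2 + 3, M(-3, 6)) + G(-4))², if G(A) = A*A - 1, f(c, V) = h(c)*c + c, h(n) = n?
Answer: 2025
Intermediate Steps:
M(Z, N) = -2 + 2*Z
f(c, V) = c + c² (f(c, V) = c*c + c = c² + c = c + c²)
G(A) = -1 + A² (G(A) = A² - 1 = -1 + A²)
(f(2 + 3, M(-3, 6)) + G(-4))² = ((2 + 3)*(1 + (2 + 3)) + (-1 + (-4)²))² = (5*(1 + 5) + (-1 + 16))² = (5*6 + 15)² = (30 + 15)² = 45² = 2025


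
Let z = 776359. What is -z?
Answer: -776359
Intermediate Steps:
-z = -1*776359 = -776359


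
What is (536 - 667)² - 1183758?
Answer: -1166597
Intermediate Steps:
(536 - 667)² - 1183758 = (-131)² - 1183758 = 17161 - 1183758 = -1166597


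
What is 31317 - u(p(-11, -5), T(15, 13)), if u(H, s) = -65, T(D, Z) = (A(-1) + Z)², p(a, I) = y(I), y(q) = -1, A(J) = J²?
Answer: 31382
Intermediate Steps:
p(a, I) = -1
T(D, Z) = (1 + Z)² (T(D, Z) = ((-1)² + Z)² = (1 + Z)²)
31317 - u(p(-11, -5), T(15, 13)) = 31317 - 1*(-65) = 31317 + 65 = 31382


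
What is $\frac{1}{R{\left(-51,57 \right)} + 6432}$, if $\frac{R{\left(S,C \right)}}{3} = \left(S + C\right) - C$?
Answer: $\frac{1}{6279} \approx 0.00015926$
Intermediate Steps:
$R{\left(S,C \right)} = 3 S$ ($R{\left(S,C \right)} = 3 \left(\left(S + C\right) - C\right) = 3 \left(\left(C + S\right) - C\right) = 3 S$)
$\frac{1}{R{\left(-51,57 \right)} + 6432} = \frac{1}{3 \left(-51\right) + 6432} = \frac{1}{-153 + 6432} = \frac{1}{6279}$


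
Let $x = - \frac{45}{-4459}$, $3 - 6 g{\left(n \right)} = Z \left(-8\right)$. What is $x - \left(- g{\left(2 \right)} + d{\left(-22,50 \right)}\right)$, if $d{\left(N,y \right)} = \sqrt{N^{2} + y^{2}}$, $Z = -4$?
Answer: $- \frac{129041}{26754} - 2 \sqrt{746} \approx -59.449$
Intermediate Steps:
$g{\left(n \right)} = - \frac{29}{6}$ ($g{\left(n \right)} = \frac{1}{2} - \frac{\left(-4\right) \left(-8\right)}{6} = \frac{1}{2} - \frac{16}{3} = - \frac{29}{6}$)
$x = \frac{45}{4459}$ ($x = \left(-45\right) \left(- \frac{1}{4459}\right) = \frac{45}{4459} \approx 0.010092$)
$x - \left(- g{\left(2 \right)} + d{\left(-22,50 \right)}\right) = \frac{45}{4459} - \left(\frac{29}{6} + \sqrt{\left(-22\right)^{2} + 50^{2}}\right) = \frac{45}{4459} - \left(\frac{29}{6} + \sqrt{484 + 2500}\right) = \frac{45}{4459} - \left(\frac{29}{6} + \sqrt{2984}\right) = \frac{45}{4459} - \left(\frac{29}{6} + 2 \sqrt{746}\right) = - \frac{129041}{26754} - 2 \sqrt{746}$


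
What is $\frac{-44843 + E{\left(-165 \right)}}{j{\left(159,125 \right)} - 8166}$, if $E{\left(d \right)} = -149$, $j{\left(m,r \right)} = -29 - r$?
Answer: $\frac{703}{130} \approx 5.4077$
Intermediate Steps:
$\frac{-44843 + E{\left(-165 \right)}}{j{\left(159,125 \right)} - 8166} = \frac{-44843 - 149}{\left(-29 - 125\right) - 8166} = - \frac{44992}{\left(-29 - 125\right) - 8166} = - \frac{44992}{-154 - 8166} = - \frac{44992}{-8320} = \left(-44992\right) \left(- \frac{1}{8320}\right) = \frac{703}{130}$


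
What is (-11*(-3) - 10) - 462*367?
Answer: -169531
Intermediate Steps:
(-11*(-3) - 10) - 462*367 = (33 - 10) - 169554 = 23 - 169554 = -169531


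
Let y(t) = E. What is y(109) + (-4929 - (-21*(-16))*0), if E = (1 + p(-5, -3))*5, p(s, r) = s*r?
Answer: -4849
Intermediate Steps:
p(s, r) = r*s
E = 80 (E = (1 - 3*(-5))*5 = (1 + 15)*5 = 16*5 = 80)
y(t) = 80
y(109) + (-4929 - (-21*(-16))*0) = 80 + (-4929 - (-21*(-16))*0) = 80 + (-4929 - 336*0) = 80 + (-4929 - 1*0) = 80 + (-4929 + 0) = 80 - 4929 = -4849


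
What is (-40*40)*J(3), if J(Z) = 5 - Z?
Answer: -3200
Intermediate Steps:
(-40*40)*J(3) = (-40*40)*(5 - 1*3) = -1600*(5 - 3) = -1600*2 = -3200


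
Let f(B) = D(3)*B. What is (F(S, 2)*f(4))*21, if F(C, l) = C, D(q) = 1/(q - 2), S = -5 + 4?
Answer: -84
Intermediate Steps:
S = -1
D(q) = 1/(-2 + q)
f(B) = B (f(B) = B/(-2 + 3) = B/1 = 1*B = B)
(F(S, 2)*f(4))*21 = -1*4*21 = -4*21 = -84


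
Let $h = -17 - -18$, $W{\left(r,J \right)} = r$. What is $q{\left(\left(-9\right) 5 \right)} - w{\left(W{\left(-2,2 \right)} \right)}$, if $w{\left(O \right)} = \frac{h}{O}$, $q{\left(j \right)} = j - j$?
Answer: $\frac{1}{2} \approx 0.5$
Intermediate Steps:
$q{\left(j \right)} = 0$
$h = 1$ ($h = -17 + 18 = 1$)
$w{\left(O \right)} = \frac{1}{O}$ ($w{\left(O \right)} = 1 \frac{1}{O} = \frac{1}{O}$)
$q{\left(\left(-9\right) 5 \right)} - w{\left(W{\left(-2,2 \right)} \right)} = 0 - \frac{1}{-2} = 0 - - \frac{1}{2} = 0 + \frac{1}{2} = \frac{1}{2}$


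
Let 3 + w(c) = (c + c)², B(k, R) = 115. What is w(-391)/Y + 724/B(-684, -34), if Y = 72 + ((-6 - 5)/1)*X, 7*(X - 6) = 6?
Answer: -492257029/2760 ≈ -1.7835e+5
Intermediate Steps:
X = 48/7 (X = 6 + (⅐)*6 = 6 + 6/7 = 48/7 ≈ 6.8571)
Y = -24/7 (Y = 72 + ((-6 - 5)/1)*(48/7) = 72 - 11*1*(48/7) = 72 - 11*48/7 = 72 - 528/7 = -24/7 ≈ -3.4286)
w(c) = -3 + 4*c² (w(c) = -3 + (c + c)² = -3 + (2*c)² = -3 + 4*c²)
w(-391)/Y + 724/B(-684, -34) = (-3 + 4*(-391)²)/(-24/7) + 724/115 = (-3 + 4*152881)*(-7/24) + 724*(1/115) = (-3 + 611524)*(-7/24) + 724/115 = 611521*(-7/24) + 724/115 = -4280647/24 + 724/115 = -492257029/2760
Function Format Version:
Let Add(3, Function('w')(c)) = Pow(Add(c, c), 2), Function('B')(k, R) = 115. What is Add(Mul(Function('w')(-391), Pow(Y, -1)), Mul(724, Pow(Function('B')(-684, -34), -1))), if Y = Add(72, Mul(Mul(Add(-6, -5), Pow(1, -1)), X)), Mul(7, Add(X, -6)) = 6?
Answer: Rational(-492257029, 2760) ≈ -1.7835e+5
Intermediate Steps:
X = Rational(48, 7) (X = Add(6, Mul(Rational(1, 7), 6)) = Add(6, Rational(6, 7)) = Rational(48, 7) ≈ 6.8571)
Y = Rational(-24, 7) (Y = Add(72, Mul(Mul(Add(-6, -5), Pow(1, -1)), Rational(48, 7))) = Add(72, Mul(Mul(-11, 1), Rational(48, 7))) = Add(72, Mul(-11, Rational(48, 7))) = Add(72, Rational(-528, 7)) = Rational(-24, 7) ≈ -3.4286)
Function('w')(c) = Add(-3, Mul(4, Pow(c, 2))) (Function('w')(c) = Add(-3, Pow(Add(c, c), 2)) = Add(-3, Pow(Mul(2, c), 2)) = Add(-3, Mul(4, Pow(c, 2))))
Add(Mul(Function('w')(-391), Pow(Y, -1)), Mul(724, Pow(Function('B')(-684, -34), -1))) = Add(Mul(Add(-3, Mul(4, Pow(-391, 2))), Pow(Rational(-24, 7), -1)), Mul(724, Pow(115, -1))) = Add(Mul(Add(-3, Mul(4, 152881)), Rational(-7, 24)), Mul(724, Rational(1, 115))) = Add(Mul(Add(-3, 611524), Rational(-7, 24)), Rational(724, 115)) = Add(Mul(611521, Rational(-7, 24)), Rational(724, 115)) = Add(Rational(-4280647, 24), Rational(724, 115)) = Rational(-492257029, 2760)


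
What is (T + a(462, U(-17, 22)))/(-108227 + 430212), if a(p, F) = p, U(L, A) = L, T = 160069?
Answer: 2261/4535 ≈ 0.49857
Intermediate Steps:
(T + a(462, U(-17, 22)))/(-108227 + 430212) = (160069 + 462)/(-108227 + 430212) = 160531/321985 = 160531*(1/321985) = 2261/4535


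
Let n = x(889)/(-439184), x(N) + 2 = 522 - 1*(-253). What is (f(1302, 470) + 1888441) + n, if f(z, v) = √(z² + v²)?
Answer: 829373071371/439184 + 2*√479026 ≈ 1.8898e+6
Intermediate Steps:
x(N) = 773 (x(N) = -2 + (522 - 1*(-253)) = -2 + (522 + 253) = -2 + 775 = 773)
f(z, v) = √(v² + z²)
n = -773/439184 (n = 773/(-439184) = 773*(-1/439184) = -773/439184 ≈ -0.0017601)
(f(1302, 470) + 1888441) + n = (√(470² + 1302²) + 1888441) - 773/439184 = (√(220900 + 1695204) + 1888441) - 773/439184 = (√1916104 + 1888441) - 773/439184 = (2*√479026 + 1888441) - 773/439184 = (1888441 + 2*√479026) - 773/439184 = 829373071371/439184 + 2*√479026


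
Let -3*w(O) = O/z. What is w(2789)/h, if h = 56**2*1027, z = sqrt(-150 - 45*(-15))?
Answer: -2789*sqrt(21)/1014511680 ≈ -1.2598e-5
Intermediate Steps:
z = 5*sqrt(21) (z = sqrt(-150 + 675) = sqrt(525) = 5*sqrt(21) ≈ 22.913)
h = 3220672 (h = 3136*1027 = 3220672)
w(O) = -O*sqrt(21)/315 (w(O) = -O/(3*(5*sqrt(21))) = -O*sqrt(21)/105/3 = -O*sqrt(21)/315)
w(2789)/h = -1/315*2789*sqrt(21)/3220672 = -2789*sqrt(21)/315*(1/3220672) = -2789*sqrt(21)/1014511680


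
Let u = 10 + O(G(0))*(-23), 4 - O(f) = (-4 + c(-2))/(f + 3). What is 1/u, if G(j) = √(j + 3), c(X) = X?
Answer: -151/21214 - 23*√3/21214 ≈ -0.0089958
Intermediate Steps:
G(j) = √(3 + j)
O(f) = 4 + 6/(3 + f) (O(f) = 4 - (-4 - 2)/(f + 3) = 4 - (-6)/(3 + f) = 4 + 6/(3 + f))
u = 10 - 46*(9 + 2*√3)/(3 + √3) (u = 10 + (2*(9 + 2*√(3 + 0))/(3 + √(3 + 0)))*(-23) = 10 + (2*(9 + 2*√3)/(3 + √3))*(-23) = 10 - 46*(9 + 2*√3)/(3 + √3) ≈ -111.16)
1/u = 1/(-151 + 23*√3)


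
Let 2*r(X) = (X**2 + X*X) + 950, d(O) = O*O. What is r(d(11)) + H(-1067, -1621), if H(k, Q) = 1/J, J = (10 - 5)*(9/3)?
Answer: 226741/15 ≈ 15116.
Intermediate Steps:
d(O) = O**2
r(X) = 475 + X**2 (r(X) = ((X**2 + X*X) + 950)/2 = ((X**2 + X**2) + 950)/2 = (2*X**2 + 950)/2 = (950 + 2*X**2)/2 = 475 + X**2)
J = 15 (J = 5*(9*(1/3)) = 5*3 = 15)
H(k, Q) = 1/15
r(d(11)) + H(-1067, -1621) = (475 + (11**2)**2) + 1/15 = (475 + 121**2) + 1/15 = (475 + 14641) + 1/15 = 15116 + 1/15 = 226741/15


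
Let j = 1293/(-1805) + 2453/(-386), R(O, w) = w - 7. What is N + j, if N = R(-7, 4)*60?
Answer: -130338163/696730 ≈ -187.07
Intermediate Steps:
R(O, w) = -7 + w
j = -4926763/696730 (j = 1293*(-1/1805) + 2453*(-1/386) = -1293/1805 - 2453/386 = -4926763/696730 ≈ -7.0713)
N = -180 (N = (-7 + 4)*60 = -3*60 = -180)
N + j = -180 - 4926763/696730 = -130338163/696730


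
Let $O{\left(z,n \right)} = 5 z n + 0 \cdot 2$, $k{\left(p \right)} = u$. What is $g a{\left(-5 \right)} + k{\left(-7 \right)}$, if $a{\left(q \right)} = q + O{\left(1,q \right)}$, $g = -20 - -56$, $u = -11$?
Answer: $-1091$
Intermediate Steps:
$k{\left(p \right)} = -11$
$O{\left(z,n \right)} = 5 n z$ ($O{\left(z,n \right)} = 5 n z + 0 = 5 n z$)
$g = 36$ ($g = -20 + 56 = 36$)
$a{\left(q \right)} = 6 q$ ($a{\left(q \right)} = q + 5 q 1 = q + 5 q = 6 q$)
$g a{\left(-5 \right)} + k{\left(-7 \right)} = 36 \cdot 6 \left(-5\right) - 11 = 36 \left(-30\right) - 11 = -1080 - 11 = -1091$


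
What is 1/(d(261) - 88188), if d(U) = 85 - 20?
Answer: -1/88123 ≈ -1.1348e-5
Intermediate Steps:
d(U) = 65
1/(d(261) - 88188) = 1/(65 - 88188) = 1/(-88123) = -1/88123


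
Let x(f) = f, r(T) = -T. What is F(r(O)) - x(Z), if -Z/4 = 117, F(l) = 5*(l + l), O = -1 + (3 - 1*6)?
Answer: 508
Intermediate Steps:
O = -4 (O = -1 + (3 - 6) = -1 - 3 = -4)
F(l) = 10*l (F(l) = 5*(2*l) = 10*l)
Z = -468 (Z = -4*117 = -468)
F(r(O)) - x(Z) = 10*(-1*(-4)) - 1*(-468) = 10*4 + 468 = 40 + 468 = 508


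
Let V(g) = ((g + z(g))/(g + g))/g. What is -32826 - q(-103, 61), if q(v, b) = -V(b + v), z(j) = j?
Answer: -1378693/42 ≈ -32826.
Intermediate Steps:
V(g) = 1/g (V(g) = ((g + g)/(g + g))/g = ((2*g)/((2*g)))/g = ((2*g)*(1/(2*g)))/g = 1/g)
q(v, b) = -1/(b + v)
-32826 - q(-103, 61) = -32826 - (-1)/(61 - 103) = -32826 - (-1)/(-42) = -32826 - (-1)*(-1)/42 = -32826 - 1*1/42 = -32826 - 1/42 = -1378693/42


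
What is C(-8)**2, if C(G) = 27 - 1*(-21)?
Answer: 2304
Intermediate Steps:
C(G) = 48 (C(G) = 27 + 21 = 48)
C(-8)**2 = 48**2 = 2304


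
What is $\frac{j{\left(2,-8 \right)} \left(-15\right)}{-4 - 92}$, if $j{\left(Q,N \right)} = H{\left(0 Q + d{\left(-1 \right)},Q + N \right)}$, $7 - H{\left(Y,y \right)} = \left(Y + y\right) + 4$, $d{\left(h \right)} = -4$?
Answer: $\frac{65}{32} \approx 2.0313$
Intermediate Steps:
$H{\left(Y,y \right)} = 3 - Y - y$ ($H{\left(Y,y \right)} = 7 - \left(\left(Y + y\right) + 4\right) = 7 - \left(4 + Y + y\right) = 3 - Y - y$)
$j{\left(Q,N \right)} = 7 - N - Q$ ($j{\left(Q,N \right)} = 3 - \left(0 Q - 4\right) - \left(Q + N\right) = 3 - \left(0 - 4\right) - \left(N + Q\right) = 3 - -4 - \left(N + Q\right) = 3 + 4 - \left(N + Q\right) = 7 - N - Q$)
$\frac{j{\left(2,-8 \right)} \left(-15\right)}{-4 - 92} = \frac{\left(7 - -8 - 2\right) \left(-15\right)}{-4 - 92} = \frac{\left(7 + 8 - 2\right) \left(-15\right)}{-96} = 13 \left(-15\right) \left(- \frac{1}{96}\right) = \left(-195\right) \left(- \frac{1}{96}\right) = \frac{65}{32}$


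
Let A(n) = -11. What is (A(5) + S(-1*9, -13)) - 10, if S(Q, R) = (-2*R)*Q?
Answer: -255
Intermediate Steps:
S(Q, R) = -2*Q*R
(A(5) + S(-1*9, -13)) - 10 = (-11 - 2*(-1*9)*(-13)) - 10 = (-11 - 2*(-9)*(-13)) - 10 = (-11 - 234) - 10 = -245 - 10 = -255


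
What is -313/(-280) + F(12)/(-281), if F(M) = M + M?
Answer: 81233/78680 ≈ 1.0324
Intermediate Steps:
F(M) = 2*M
-313/(-280) + F(12)/(-281) = -313/(-280) + (2*12)/(-281) = -313*(-1/280) + 24*(-1/281) = 313/280 - 24/281 = 81233/78680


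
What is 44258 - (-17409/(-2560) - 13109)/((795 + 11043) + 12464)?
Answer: 2753461806591/62213120 ≈ 44259.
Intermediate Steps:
44258 - (-17409/(-2560) - 13109)/((795 + 11043) + 12464) = 44258 - (-17409*(-1/2560) - 13109)/(11838 + 12464) = 44258 - (17409/2560 - 13109)/24302 = 44258 - (-33541631)/(2560*24302) = 44258 - 1*(-33541631/62213120) = 44258 + 33541631/62213120 = 2753461806591/62213120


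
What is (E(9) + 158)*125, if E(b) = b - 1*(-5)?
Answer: 21500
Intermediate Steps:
E(b) = 5 + b (E(b) = b + 5 = 5 + b)
(E(9) + 158)*125 = ((5 + 9) + 158)*125 = (14 + 158)*125 = 172*125 = 21500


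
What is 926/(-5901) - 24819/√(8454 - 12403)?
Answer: -926/5901 + 24819*I*√3949/3949 ≈ -0.15692 + 394.95*I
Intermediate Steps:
926/(-5901) - 24819/√(8454 - 12403) = 926*(-1/5901) - 24819*(-I*√3949/3949) = -926/5901 - 24819*(-I*√3949/3949) = -926/5901 - (-24819)*I*√3949/3949 = -926/5901 + 24819*I*√3949/3949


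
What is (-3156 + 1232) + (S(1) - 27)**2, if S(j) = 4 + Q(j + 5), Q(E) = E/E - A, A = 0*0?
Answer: -1440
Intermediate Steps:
A = 0
Q(E) = 1 (Q(E) = E/E - 1*0 = 1 + 0 = 1)
S(j) = 5 (S(j) = 4 + 1 = 5)
(-3156 + 1232) + (S(1) - 27)**2 = (-3156 + 1232) + (5 - 27)**2 = -1924 + (-22)**2 = -1924 + 484 = -1440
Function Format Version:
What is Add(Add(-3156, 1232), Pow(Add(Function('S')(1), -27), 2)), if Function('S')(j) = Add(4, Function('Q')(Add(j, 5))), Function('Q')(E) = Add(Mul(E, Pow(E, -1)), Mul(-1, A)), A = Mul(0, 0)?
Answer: -1440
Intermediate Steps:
A = 0
Function('Q')(E) = 1 (Function('Q')(E) = Add(Mul(E, Pow(E, -1)), Mul(-1, 0)) = Add(1, 0) = 1)
Function('S')(j) = 5 (Function('S')(j) = Add(4, 1) = 5)
Add(Add(-3156, 1232), Pow(Add(Function('S')(1), -27), 2)) = Add(Add(-3156, 1232), Pow(Add(5, -27), 2)) = Add(-1924, Pow(-22, 2)) = Add(-1924, 484) = -1440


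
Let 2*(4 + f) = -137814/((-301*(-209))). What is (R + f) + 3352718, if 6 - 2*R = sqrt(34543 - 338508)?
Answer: 210916004846/62909 - I*sqrt(303965)/2 ≈ 3.3527e+6 - 275.67*I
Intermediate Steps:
f = -320543/62909 (f = -4 + (-137814/((-301*(-209))))/2 = -4 + (-137814/62909)/2 = -4 + (-137814*1/62909)/2 = -4 + (1/2)*(-137814/62909) = -4 - 68907/62909 = -320543/62909 ≈ -5.0953)
R = 3 - I*sqrt(303965)/2 (R = 3 - sqrt(34543 - 338508)/2 = 3 - I*sqrt(303965)/2 ≈ 3.0 - 275.67*I)
(R + f) + 3352718 = ((3 - I*sqrt(303965)/2) - 320543/62909) + 3352718 = (-131816/62909 - I*sqrt(303965)/2) + 3352718 = 210916004846/62909 - I*sqrt(303965)/2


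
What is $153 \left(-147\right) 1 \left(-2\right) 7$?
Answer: $314874$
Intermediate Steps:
$153 \left(-147\right) 1 \left(-2\right) 7 = - 22491 \left(\left(-2\right) 7\right) = \left(-22491\right) \left(-14\right) = 314874$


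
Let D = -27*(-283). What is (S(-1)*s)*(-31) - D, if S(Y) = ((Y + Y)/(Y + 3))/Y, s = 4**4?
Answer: -15577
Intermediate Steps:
s = 256
S(Y) = 2/(3 + Y) (S(Y) = ((2*Y)/(3 + Y))/Y = (2*Y/(3 + Y))/Y = 2/(3 + Y))
D = 7641
(S(-1)*s)*(-31) - D = ((2/(3 - 1))*256)*(-31) - 1*7641 = ((2/2)*256)*(-31) - 7641 = ((2*(1/2))*256)*(-31) - 7641 = (1*256)*(-31) - 7641 = 256*(-31) - 7641 = -7936 - 7641 = -15577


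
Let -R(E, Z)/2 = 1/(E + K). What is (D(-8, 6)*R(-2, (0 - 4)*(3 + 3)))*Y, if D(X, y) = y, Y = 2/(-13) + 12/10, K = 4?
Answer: -408/65 ≈ -6.2769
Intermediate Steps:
Y = 68/65 (Y = 2*(-1/13) + 12*(1/10) = -2/13 + 6/5 = 68/65 ≈ 1.0462)
R(E, Z) = -2/(4 + E) (R(E, Z) = -2/(E + 4) = -2/(4 + E))
(D(-8, 6)*R(-2, (0 - 4)*(3 + 3)))*Y = (6*(-2/(4 - 2)))*(68/65) = (6*(-2/2))*(68/65) = (6*(-2*1/2))*(68/65) = (6*(-1))*(68/65) = -6*68/65 = -408/65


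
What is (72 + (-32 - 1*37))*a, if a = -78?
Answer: -234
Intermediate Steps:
(72 + (-32 - 1*37))*a = (72 + (-32 - 1*37))*(-78) = (72 + (-32 - 37))*(-78) = (72 - 69)*(-78) = 3*(-78) = -234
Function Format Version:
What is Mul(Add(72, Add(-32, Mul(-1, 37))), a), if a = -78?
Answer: -234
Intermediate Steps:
Mul(Add(72, Add(-32, Mul(-1, 37))), a) = Mul(Add(72, Add(-32, Mul(-1, 37))), -78) = Mul(Add(72, Add(-32, -37)), -78) = Mul(Add(72, -69), -78) = Mul(3, -78) = -234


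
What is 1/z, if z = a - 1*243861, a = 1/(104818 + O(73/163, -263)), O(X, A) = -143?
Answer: -104675/25526150174 ≈ -4.1007e-6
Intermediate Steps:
a = 1/104675 (a = 1/(104818 - 143) = 1/104675 ≈ 9.5534e-6)
z = -25526150174/104675 (z = 1/104675 - 1*243861 = 1/104675 - 243861 = -25526150174/104675 ≈ -2.4386e+5)
1/z = 1/(-25526150174/104675) = -104675/25526150174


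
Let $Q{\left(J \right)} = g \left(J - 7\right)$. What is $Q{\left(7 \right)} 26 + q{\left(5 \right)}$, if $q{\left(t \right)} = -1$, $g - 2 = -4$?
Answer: $-1$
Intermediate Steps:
$g = -2$ ($g = 2 - 4 = -2$)
$Q{\left(J \right)} = 14 - 2 J$ ($Q{\left(J \right)} = - 2 \left(J - 7\right) = - 2 \left(-7 + J\right) = 14 - 2 J$)
$Q{\left(7 \right)} 26 + q{\left(5 \right)} = \left(14 - 14\right) 26 - 1 = 0 \cdot 26 - 1 = 0 - 1 = -1$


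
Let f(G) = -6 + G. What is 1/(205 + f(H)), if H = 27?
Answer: 1/226 ≈ 0.0044248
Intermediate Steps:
1/(205 + f(H)) = 1/(205 + (-6 + 27)) = 1/(205 + 21) = 1/226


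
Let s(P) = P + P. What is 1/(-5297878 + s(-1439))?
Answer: -1/5300756 ≈ -1.8865e-7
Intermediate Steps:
s(P) = 2*P
1/(-5297878 + s(-1439)) = 1/(-5297878 + 2*(-1439)) = 1/(-5297878 - 2878) = 1/(-5300756) = -1/5300756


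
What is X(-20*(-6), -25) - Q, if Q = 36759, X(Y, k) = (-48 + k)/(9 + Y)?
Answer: -4741984/129 ≈ -36760.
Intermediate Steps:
X(Y, k) = (-48 + k)/(9 + Y)
X(-20*(-6), -25) - Q = (-48 - 25)/(9 - 20*(-6)) - 1*36759 = -73/(9 + 120) - 36759 = -73/129 - 36759 = -4741984/129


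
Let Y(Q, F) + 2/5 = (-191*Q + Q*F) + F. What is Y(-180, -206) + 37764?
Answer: 545088/5 ≈ 1.0902e+5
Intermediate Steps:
Y(Q, F) = -2/5 + F - 191*Q + F*Q (Y(Q, F) = -2/5 + ((-191*Q + Q*F) + F) = -2/5 + ((-191*Q + F*Q) + F) = -2/5 + (F - 191*Q + F*Q) = -2/5 + F - 191*Q + F*Q)
Y(-180, -206) + 37764 = (-2/5 - 206 - 191*(-180) - 206*(-180)) + 37764 = (-2/5 - 206 + 34380 + 37080) + 37764 = 356268/5 + 37764 = 545088/5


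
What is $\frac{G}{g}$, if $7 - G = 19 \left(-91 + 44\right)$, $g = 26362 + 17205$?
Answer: $\frac{900}{43567} \approx 0.020658$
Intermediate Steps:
$g = 43567$
$G = 900$ ($G = 7 - 19 \left(-91 + 44\right) = 7 - 19 \left(-47\right) = 7 - -893 = 7 + 893 = 900$)
$\frac{G}{g} = \frac{900}{43567}$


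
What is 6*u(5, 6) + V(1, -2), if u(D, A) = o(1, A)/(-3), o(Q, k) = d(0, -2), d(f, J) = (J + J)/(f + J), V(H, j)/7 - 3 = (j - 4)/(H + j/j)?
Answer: -4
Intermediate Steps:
V(H, j) = 21 + 7*(-4 + j)/(1 + H) (V(H, j) = 21 + 7*((j - 4)/(H + j/j)) = 21 + 7*((-4 + j)/(H + 1)) = 21 + 7*((-4 + j)/(1 + H)) = 21 + 7*(-4 + j)/(1 + H))
d(f, J) = 2*J/(J + f) (d(f, J) = (2*J)/(J + f) = 2*J/(J + f))
o(Q, k) = 2 (o(Q, k) = 2*(-2)/(-2 + 0) = 2*(-2)/(-2) = 2*(-2)*(-1/2) = 2)
u(D, A) = -2/3 (u(D, A) = 2/(-3) = 2*(-1/3) = -2/3)
6*u(5, 6) + V(1, -2) = 6*(-2/3) + 7*(-1 - 2 + 3*1)/(1 + 1) = -4 + 7*(-1 - 2 + 3)/2 = -4 + 7*(1/2)*0 = -4 + 0 = -4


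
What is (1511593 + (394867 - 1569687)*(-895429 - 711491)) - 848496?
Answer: 1887842417497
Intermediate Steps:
(1511593 + (394867 - 1569687)*(-895429 - 711491)) - 848496 = (1511593 - 1174820*(-1606920)) - 848496 = (1511593 + 1887841754400) - 848496 = 1887843265993 - 848496 = 1887842417497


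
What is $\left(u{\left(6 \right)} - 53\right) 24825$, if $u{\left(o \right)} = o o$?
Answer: $-422025$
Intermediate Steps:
$u{\left(o \right)} = o^{2}$
$\left(u{\left(6 \right)} - 53\right) 24825 = \left(6^{2} - 53\right) 24825 = \left(36 - 53\right) 24825 = \left(-17\right) 24825 = -422025$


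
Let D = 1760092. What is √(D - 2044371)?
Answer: I*√284279 ≈ 533.18*I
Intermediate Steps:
√(D - 2044371) = √(1760092 - 2044371) = √(-284279) = I*√284279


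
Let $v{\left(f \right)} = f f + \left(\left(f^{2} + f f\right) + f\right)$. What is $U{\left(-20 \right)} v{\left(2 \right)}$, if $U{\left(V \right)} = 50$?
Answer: $700$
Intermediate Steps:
$v{\left(f \right)} = f + 3 f^{2}$ ($v{\left(f \right)} = f^{2} + \left(\left(f^{2} + f^{2}\right) + f\right) = f^{2} + \left(2 f^{2} + f\right) = f^{2} + \left(f + 2 f^{2}\right) = f + 3 f^{2}$)
$U{\left(-20 \right)} v{\left(2 \right)} = 50 \cdot 2 \left(1 + 3 \cdot 2\right) = 50 \cdot 2 \left(1 + 6\right) = 50 \cdot 2 \cdot 7 = 50 \cdot 14 = 700$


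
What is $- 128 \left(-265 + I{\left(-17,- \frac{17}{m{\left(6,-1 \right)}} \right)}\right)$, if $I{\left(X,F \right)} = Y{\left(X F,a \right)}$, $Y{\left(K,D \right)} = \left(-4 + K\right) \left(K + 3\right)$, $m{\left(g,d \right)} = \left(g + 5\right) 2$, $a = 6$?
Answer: $\frac{1820960}{121} \approx 15049.0$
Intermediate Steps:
$m{\left(g,d \right)} = 10 + 2 g$ ($m{\left(g,d \right)} = \left(5 + g\right) 2 = 10 + 2 g$)
$Y{\left(K,D \right)} = \left(-4 + K\right) \left(3 + K\right)$
$I{\left(X,F \right)} = -12 + F^{2} X^{2} - F X$ ($I{\left(X,F \right)} = -12 + \left(X F\right)^{2} - X F = -12 + \left(F X\right)^{2} - F X = -12 + F^{2} X^{2} - F X$)
$- 128 \left(-265 + I{\left(-17,- \frac{17}{m{\left(6,-1 \right)}} \right)}\right) = - 128 \left(-265 - \left(12 + - \frac{17}{10 + 2 \cdot 6} \left(-17\right) - \left(- \frac{17}{10 + 2 \cdot 6}\right)^{2} \left(-17\right)^{2}\right)\right) = - 128 \left(-265 - \left(12 + - \frac{17}{10 + 12} \left(-17\right) - \left(- \frac{17}{10 + 12}\right)^{2} \cdot 289\right)\right) = - 128 \left(-265 - \left(12 + - \frac{17}{22} \left(-17\right) - \left(- \frac{17}{22}\right)^{2} \cdot 289\right)\right) = - 128 \left(-265 - \left(12 + \left(-17\right) \frac{1}{22} \left(-17\right) - \left(\left(-17\right) \frac{1}{22}\right)^{2} \cdot 289\right)\right) = - 128 \left(-265 - \left(12 + \frac{289}{22} - \left(- \frac{17}{22}\right)^{2} \cdot 289\right)\right) = - 128 \left(-265 - - \frac{71355}{484}\right) = - 128 \left(-265 + \frac{71355}{484}\right) = \left(-128\right) \left(- \frac{56905}{484}\right) = \frac{1820960}{121}$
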